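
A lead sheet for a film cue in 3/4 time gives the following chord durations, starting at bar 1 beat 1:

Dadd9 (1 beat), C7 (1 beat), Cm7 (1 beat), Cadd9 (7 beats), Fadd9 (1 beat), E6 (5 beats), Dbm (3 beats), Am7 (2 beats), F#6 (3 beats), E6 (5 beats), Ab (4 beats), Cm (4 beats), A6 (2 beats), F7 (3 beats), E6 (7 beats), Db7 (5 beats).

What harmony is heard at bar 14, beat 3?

F7

Beat 3 of bar 14 is beat (14−1)×3 + 3 = 42 overall.
Running totals: Dadd9 ends at 1, C7 ends at 2, Cm7 ends at 3, Cadd9 ends at 10, Fadd9 ends at 11, E6 ends at 16, Dbm ends at 19, Am7 ends at 21, F#6 ends at 24, E6 ends at 29, Ab ends at 33, Cm ends at 37, A6 ends at 39, F7 ends at 42.
Beat 42 falls within F7.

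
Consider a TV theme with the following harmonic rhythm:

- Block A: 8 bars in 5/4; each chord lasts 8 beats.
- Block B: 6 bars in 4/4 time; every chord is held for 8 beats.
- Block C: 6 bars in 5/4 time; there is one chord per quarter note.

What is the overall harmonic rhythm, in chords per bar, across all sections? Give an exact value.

A: 8 × 5 = 40 beats ÷ 8 = 5 chords.
B: 6 × 4 = 24 beats ÷ 8 = 3 chords.
C: 6 × 5 = 30 beats ÷ 1 = 30 chords.
Overall: 38 chords over 20 bars → 38/20 = 1.9 chords per bar.

1.9 chords per bar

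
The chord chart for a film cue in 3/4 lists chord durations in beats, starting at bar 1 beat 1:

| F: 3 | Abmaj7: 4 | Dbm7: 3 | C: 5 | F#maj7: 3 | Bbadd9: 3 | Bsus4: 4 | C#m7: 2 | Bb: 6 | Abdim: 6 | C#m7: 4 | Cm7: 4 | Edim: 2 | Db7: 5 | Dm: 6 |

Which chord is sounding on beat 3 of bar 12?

Beat 3 of bar 12 is beat (12−1)×3 + 3 = 36 overall.
Running totals: F ends at 3, Abmaj7 ends at 7, Dbm7 ends at 10, C ends at 15, F#maj7 ends at 18, Bbadd9 ends at 21, Bsus4 ends at 25, C#m7 ends at 27, Bb ends at 33, Abdim ends at 39.
Beat 36 falls within Abdim.

Abdim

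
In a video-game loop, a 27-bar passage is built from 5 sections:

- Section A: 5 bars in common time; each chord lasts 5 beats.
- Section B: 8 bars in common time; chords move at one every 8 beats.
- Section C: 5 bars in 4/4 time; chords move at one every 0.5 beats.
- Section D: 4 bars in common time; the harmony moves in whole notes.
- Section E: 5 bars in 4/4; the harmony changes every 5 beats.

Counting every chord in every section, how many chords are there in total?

A: 5 bars × 4 beats = 20 beats; 5 beats/chord → 4 chords.
B: 8 bars × 4 beats = 32 beats; 8 beats/chord → 4 chords.
C: 5 bars × 4 beats = 20 beats; 0.5 beats/chord → 40 chords.
D: 4 bars × 4 beats = 16 beats; 4 beats/chord → 4 chords.
E: 5 bars × 4 beats = 20 beats; 5 beats/chord → 4 chords.
Total: 4 + 4 + 40 + 4 + 4 = 56.

56 chords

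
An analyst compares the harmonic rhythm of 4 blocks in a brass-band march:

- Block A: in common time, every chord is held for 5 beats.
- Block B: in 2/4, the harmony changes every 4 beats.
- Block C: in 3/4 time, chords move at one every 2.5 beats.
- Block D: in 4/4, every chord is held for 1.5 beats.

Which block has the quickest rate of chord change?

A: each chord is 5 beats in 4/4, so 0.8 per bar.
B: each chord is 4 beats in 2/4, so 0.5 per bar.
C: each chord is 2.5 beats in 3/4, so 1.2 per bar.
D: each chord is 1.5 beats in 4/4, so 8/3 per bar.
Fastest is D at 8/3 chords/bar.

Block D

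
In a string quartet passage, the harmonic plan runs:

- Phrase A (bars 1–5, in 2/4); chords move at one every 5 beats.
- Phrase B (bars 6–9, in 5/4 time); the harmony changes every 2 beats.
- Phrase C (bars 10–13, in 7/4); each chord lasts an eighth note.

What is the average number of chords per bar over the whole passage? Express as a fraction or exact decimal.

A: 5 bars of 2 beats is 10 beats; at 5 beats each that's 2 chords.
B: 4 bars of 5 beats is 20 beats; at 2 beats each that's 10 chords.
C: 4 bars of 7 beats is 28 beats; at 0.5 beats each that's 56 chords.
Overall: 68 chords over 13 bars → 68/13 = 68/13 chords per bar.

68/13 chords per bar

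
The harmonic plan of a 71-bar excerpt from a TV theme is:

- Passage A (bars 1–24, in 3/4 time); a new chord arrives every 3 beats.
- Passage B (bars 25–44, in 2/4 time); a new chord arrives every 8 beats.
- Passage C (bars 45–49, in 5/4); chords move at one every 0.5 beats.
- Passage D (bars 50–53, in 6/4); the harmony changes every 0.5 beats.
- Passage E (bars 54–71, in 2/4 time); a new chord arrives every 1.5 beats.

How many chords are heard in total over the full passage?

151 chords

A: 24 bars × 3 beats = 72 beats; 3 beats/chord → 24 chords.
B: 20 bars × 2 beats = 40 beats; 8 beats/chord → 5 chords.
C: 5 bars × 5 beats = 25 beats; 0.5 beats/chord → 50 chords.
D: 4 bars × 6 beats = 24 beats; 0.5 beats/chord → 48 chords.
E: 18 bars × 2 beats = 36 beats; 1.5 beats/chord → 24 chords.
Total: 24 + 5 + 50 + 48 + 24 = 151.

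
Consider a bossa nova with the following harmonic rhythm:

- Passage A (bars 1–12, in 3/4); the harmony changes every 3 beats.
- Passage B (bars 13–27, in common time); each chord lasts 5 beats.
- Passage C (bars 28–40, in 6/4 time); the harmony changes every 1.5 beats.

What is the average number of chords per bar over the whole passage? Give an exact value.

1.9 chords per bar

A: 12 bars of 3 beats is 36 beats; at 3 beats each that's 12 chords.
B: 15 bars of 4 beats is 60 beats; at 5 beats each that's 12 chords.
C: 13 bars of 6 beats is 78 beats; at 1.5 beats each that's 52 chords.
Overall: 76 chords over 40 bars → 76/40 = 1.9 chords per bar.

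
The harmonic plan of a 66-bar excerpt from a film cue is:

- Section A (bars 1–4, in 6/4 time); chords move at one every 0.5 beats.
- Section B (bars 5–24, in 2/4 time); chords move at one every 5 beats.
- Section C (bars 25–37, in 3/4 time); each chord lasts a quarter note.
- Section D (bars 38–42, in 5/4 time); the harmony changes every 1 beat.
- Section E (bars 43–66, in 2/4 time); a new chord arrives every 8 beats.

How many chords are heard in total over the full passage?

A: 4 bars × 6 beats = 24 beats; 0.5 beats/chord → 48 chords.
B: 20 bars × 2 beats = 40 beats; 5 beats/chord → 8 chords.
C: 13 bars × 3 beats = 39 beats; 1 beat/chord → 39 chords.
D: 5 bars × 5 beats = 25 beats; 1 beat/chord → 25 chords.
E: 24 bars × 2 beats = 48 beats; 8 beats/chord → 6 chords.
Total: 48 + 8 + 39 + 25 + 6 = 126.

126 chords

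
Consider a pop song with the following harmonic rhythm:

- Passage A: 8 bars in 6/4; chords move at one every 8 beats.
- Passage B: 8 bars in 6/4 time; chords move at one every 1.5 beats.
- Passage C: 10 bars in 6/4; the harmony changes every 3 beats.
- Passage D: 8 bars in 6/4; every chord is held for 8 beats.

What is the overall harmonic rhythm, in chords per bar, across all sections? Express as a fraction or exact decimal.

A: 8 bars of 6 beats is 48 beats; at 8 beats each that's 6 chords.
B: 8 bars of 6 beats is 48 beats; at 1.5 beats each that's 32 chords.
C: 10 bars of 6 beats is 60 beats; at 3 beats each that's 20 chords.
D: 8 bars of 6 beats is 48 beats; at 8 beats each that's 6 chords.
Overall: 64 chords over 34 bars → 64/34 = 32/17 chords per bar.

32/17 chords per bar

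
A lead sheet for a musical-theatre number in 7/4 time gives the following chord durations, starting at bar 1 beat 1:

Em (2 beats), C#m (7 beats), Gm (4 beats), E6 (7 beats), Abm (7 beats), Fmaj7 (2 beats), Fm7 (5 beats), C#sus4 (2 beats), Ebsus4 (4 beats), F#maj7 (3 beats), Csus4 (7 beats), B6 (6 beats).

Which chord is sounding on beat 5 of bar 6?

Beat 5 of bar 6 is beat (6−1)×7 + 5 = 40 overall.
Running totals: Em ends at 2, C#m ends at 9, Gm ends at 13, E6 ends at 20, Abm ends at 27, Fmaj7 ends at 29, Fm7 ends at 34, C#sus4 ends at 36, Ebsus4 ends at 40.
Beat 40 falls within Ebsus4.

Ebsus4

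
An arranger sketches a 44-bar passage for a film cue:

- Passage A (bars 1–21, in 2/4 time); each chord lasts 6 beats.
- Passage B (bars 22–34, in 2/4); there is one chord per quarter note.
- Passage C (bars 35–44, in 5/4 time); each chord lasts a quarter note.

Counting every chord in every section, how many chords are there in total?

A has 42 beats and chords last 6 each, so 7 chords.
B has 26 beats and chords last 1 each, so 26 chords.
C has 50 beats and chords last 1 each, so 50 chords.
Total: 7 + 26 + 50 = 83.

83 chords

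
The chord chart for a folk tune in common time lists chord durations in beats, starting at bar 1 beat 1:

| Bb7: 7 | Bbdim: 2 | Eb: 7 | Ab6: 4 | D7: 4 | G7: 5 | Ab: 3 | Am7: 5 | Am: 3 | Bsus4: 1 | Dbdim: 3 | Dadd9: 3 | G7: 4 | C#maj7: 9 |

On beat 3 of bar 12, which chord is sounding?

Beat 3 of bar 12 is beat (12−1)×4 + 3 = 47 overall.
Running totals: Bb7 ends at 7, Bbdim ends at 9, Eb ends at 16, Ab6 ends at 20, D7 ends at 24, G7 ends at 29, Ab ends at 32, Am7 ends at 37, Am ends at 40, Bsus4 ends at 41, Dbdim ends at 44, Dadd9 ends at 47.
Beat 47 falls within Dadd9.

Dadd9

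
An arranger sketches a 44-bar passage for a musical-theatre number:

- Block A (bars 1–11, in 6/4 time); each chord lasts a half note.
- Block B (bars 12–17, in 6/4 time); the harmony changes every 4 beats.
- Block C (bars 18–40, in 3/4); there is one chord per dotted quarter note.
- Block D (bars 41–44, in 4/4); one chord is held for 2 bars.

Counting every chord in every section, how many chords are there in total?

90 chords

A: 11 bars × 6 beats = 66 beats; 2 beats/chord → 33 chords.
B: 6 bars × 6 beats = 36 beats; 4 beats/chord → 9 chords.
C: 23 bars × 3 beats = 69 beats; 1.5 beats/chord → 46 chords.
D: 4 bars × 4 beats = 16 beats; 8 beats/chord → 2 chords.
Total: 33 + 9 + 46 + 2 = 90.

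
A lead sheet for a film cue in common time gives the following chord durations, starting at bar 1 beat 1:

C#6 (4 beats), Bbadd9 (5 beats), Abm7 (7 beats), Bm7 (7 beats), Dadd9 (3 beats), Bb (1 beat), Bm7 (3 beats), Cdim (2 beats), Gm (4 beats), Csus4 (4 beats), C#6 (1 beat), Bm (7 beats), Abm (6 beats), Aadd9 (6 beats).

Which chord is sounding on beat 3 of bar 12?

Bm

Beat 3 of bar 12 is beat (12−1)×4 + 3 = 47 overall.
Running totals: C#6 ends at 4, Bbadd9 ends at 9, Abm7 ends at 16, Bm7 ends at 23, Dadd9 ends at 26, Bb ends at 27, Bm7 ends at 30, Cdim ends at 32, Gm ends at 36, Csus4 ends at 40, C#6 ends at 41, Bm ends at 48.
Beat 47 falls within Bm.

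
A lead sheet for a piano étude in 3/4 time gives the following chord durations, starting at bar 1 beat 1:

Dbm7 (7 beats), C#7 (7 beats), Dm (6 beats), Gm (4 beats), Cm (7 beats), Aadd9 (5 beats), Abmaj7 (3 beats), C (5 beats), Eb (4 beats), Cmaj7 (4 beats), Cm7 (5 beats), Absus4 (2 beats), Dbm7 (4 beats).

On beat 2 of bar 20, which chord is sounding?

Beat 2 of bar 20 is beat (20−1)×3 + 2 = 59 overall.
Running totals: Dbm7 ends at 7, C#7 ends at 14, Dm ends at 20, Gm ends at 24, Cm ends at 31, Aadd9 ends at 36, Abmaj7 ends at 39, C ends at 44, Eb ends at 48, Cmaj7 ends at 52, Cm7 ends at 57, Absus4 ends at 59.
Beat 59 falls within Absus4.

Absus4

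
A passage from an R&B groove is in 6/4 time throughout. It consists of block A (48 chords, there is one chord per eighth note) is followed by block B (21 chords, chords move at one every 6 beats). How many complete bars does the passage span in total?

A: 48 × 0.5 = 24 beats = 4 bars.
B: 21 × 6 = 126 beats = 21 bars.
Total: 4 + 21 = 25 bars.

25 bars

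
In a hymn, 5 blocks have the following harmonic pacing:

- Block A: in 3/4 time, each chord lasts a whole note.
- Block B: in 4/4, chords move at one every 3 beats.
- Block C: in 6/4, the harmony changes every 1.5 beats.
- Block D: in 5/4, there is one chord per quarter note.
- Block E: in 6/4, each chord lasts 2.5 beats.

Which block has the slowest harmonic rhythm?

A: each chord is 4 beats in 3/4, so 0.75 per bar.
B: each chord is 3 beats in 4/4, so 4/3 per bar.
C: each chord is 1.5 beats in 6/4, so 4 per bar.
D: each chord is 1 beat in 5/4, so 5 per bar.
E: each chord is 2.5 beats in 6/4, so 2.4 per bar.
Slowest is A at 0.75 chords/bar.

Block A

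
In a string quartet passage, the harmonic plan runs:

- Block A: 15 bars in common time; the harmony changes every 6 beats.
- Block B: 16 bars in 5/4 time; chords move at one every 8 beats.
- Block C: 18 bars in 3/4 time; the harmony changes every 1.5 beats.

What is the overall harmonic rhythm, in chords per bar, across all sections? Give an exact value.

8/7 chords per bar

A: 15 bars of 4 beats is 60 beats; at 6 beats each that's 10 chords.
B: 16 bars of 5 beats is 80 beats; at 8 beats each that's 10 chords.
C: 18 bars of 3 beats is 54 beats; at 1.5 beats each that's 36 chords.
Overall: 56 chords over 49 bars → 56/49 = 8/7 chords per bar.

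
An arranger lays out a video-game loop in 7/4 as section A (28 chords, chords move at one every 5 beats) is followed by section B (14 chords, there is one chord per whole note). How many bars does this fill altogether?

A: 28 × 5 = 140 beats = 20 bars.
B: 14 × 4 = 56 beats = 8 bars.
Total: 20 + 8 = 28 bars.

28 bars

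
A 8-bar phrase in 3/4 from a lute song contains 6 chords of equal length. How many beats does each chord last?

8 bars × 3 beats/bar = 24 beats total.
24 beats ÷ 6 chords = 4 beats per chord.
(That is a whole note.)

4 beats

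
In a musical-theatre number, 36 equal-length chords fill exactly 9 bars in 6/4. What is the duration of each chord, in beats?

9 bars × 6 beats/bar = 54 beats total.
54 beats ÷ 36 chords = 1.5 beats per chord.
(That is a dotted quarter note.)

1.5 beats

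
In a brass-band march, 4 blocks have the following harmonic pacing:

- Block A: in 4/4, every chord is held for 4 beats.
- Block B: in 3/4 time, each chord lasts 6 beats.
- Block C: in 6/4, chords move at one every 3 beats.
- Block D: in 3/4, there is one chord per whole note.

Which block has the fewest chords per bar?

A: 4 beats/bar ÷ 4 beats/chord = 1 chord/bar.
B: 3 beats/bar ÷ 6 beats/chord = 0.5 chords/bar.
C: 6 beats/bar ÷ 3 beats/chord = 2 chords/bar.
D: 3 beats/bar ÷ 4 beats/chord = 0.75 chords/bar.
Slowest is B at 0.5 chords/bar.

Block B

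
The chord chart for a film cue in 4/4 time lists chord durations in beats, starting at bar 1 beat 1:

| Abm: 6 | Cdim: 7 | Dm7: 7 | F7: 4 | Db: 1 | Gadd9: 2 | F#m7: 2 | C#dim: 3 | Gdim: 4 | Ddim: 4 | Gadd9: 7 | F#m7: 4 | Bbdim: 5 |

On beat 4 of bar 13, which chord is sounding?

Bbdim

Beat 4 of bar 13 is beat (13−1)×4 + 4 = 52 overall.
Running totals: Abm ends at 6, Cdim ends at 13, Dm7 ends at 20, F7 ends at 24, Db ends at 25, Gadd9 ends at 27, F#m7 ends at 29, C#dim ends at 32, Gdim ends at 36, Ddim ends at 40, Gadd9 ends at 47, F#m7 ends at 51, Bbdim ends at 56.
Beat 52 falls within Bbdim.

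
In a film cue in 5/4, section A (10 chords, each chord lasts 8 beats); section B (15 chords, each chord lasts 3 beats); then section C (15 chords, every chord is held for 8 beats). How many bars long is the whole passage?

49 bars

A: 10 × 8 = 80 beats = 16 bars.
B: 15 × 3 = 45 beats = 9 bars.
C: 15 × 8 = 120 beats = 24 bars.
Total: 16 + 9 + 24 = 49 bars.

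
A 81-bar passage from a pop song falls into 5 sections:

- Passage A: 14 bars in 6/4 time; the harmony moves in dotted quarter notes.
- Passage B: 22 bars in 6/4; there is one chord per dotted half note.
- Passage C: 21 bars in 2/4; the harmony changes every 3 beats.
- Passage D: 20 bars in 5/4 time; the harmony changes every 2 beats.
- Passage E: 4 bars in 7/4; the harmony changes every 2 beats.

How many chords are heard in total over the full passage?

A: 14 bars × 6 beats = 84 beats; 1.5 beats/chord → 56 chords.
B: 22 bars × 6 beats = 132 beats; 3 beats/chord → 44 chords.
C: 21 bars × 2 beats = 42 beats; 3 beats/chord → 14 chords.
D: 20 bars × 5 beats = 100 beats; 2 beats/chord → 50 chords.
E: 4 bars × 7 beats = 28 beats; 2 beats/chord → 14 chords.
Total: 56 + 44 + 14 + 50 + 14 = 178.

178 chords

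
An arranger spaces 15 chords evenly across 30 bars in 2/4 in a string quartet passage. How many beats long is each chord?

4 beats

30 bars × 2 beats/bar = 60 beats total.
60 beats ÷ 15 chords = 4 beats per chord.
(That is a whole note.)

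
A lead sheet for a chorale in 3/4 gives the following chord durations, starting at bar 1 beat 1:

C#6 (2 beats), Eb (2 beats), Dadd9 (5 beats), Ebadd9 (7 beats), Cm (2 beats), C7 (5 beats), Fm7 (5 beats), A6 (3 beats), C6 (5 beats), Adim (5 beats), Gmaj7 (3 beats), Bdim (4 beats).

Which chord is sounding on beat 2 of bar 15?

Gmaj7

Beat 2 of bar 15 is beat (15−1)×3 + 2 = 44 overall.
Running totals: C#6 ends at 2, Eb ends at 4, Dadd9 ends at 9, Ebadd9 ends at 16, Cm ends at 18, C7 ends at 23, Fm7 ends at 28, A6 ends at 31, C6 ends at 36, Adim ends at 41, Gmaj7 ends at 44.
Beat 44 falls within Gmaj7.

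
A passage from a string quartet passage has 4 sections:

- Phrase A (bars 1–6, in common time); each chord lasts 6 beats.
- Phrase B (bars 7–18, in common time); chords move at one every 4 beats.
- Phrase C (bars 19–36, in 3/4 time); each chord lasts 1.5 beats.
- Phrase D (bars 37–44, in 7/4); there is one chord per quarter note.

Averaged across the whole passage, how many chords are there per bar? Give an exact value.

A: 6 × 4 = 24 beats ÷ 6 = 4 chords.
B: 12 × 4 = 48 beats ÷ 4 = 12 chords.
C: 18 × 3 = 54 beats ÷ 1.5 = 36 chords.
D: 8 × 7 = 56 beats ÷ 1 = 56 chords.
Overall: 108 chords over 44 bars → 108/44 = 27/11 chords per bar.

27/11 chords per bar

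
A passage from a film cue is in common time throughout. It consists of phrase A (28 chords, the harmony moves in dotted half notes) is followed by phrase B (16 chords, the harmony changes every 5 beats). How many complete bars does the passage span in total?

41 bars

A: 28 × 3 = 84 beats = 21 bars.
B: 16 × 5 = 80 beats = 20 bars.
Total: 21 + 20 = 41 bars.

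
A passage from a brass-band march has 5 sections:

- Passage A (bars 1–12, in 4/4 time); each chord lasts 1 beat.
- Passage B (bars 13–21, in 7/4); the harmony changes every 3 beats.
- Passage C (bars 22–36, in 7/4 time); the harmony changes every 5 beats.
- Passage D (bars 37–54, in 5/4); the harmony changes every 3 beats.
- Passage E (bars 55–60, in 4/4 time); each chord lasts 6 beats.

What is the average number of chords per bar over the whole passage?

A: 12 bars of 4 beats is 48 beats; at 1 beat each that's 48 chords.
B: 9 bars of 7 beats is 63 beats; at 3 beats each that's 21 chords.
C: 15 bars of 7 beats is 105 beats; at 5 beats each that's 21 chords.
D: 18 bars of 5 beats is 90 beats; at 3 beats each that's 30 chords.
E: 6 bars of 4 beats is 24 beats; at 6 beats each that's 4 chords.
Overall: 124 chords over 60 bars → 124/60 = 31/15 chords per bar.

31/15 chords per bar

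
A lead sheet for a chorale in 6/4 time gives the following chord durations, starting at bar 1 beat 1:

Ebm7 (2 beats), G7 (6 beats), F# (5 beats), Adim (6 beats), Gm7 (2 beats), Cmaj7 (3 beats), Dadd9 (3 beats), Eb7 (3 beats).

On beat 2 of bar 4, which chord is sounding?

Gm7

Beat 2 of bar 4 is beat (4−1)×6 + 2 = 20 overall.
Running totals: Ebm7 ends at 2, G7 ends at 8, F# ends at 13, Adim ends at 19, Gm7 ends at 21.
Beat 20 falls within Gm7.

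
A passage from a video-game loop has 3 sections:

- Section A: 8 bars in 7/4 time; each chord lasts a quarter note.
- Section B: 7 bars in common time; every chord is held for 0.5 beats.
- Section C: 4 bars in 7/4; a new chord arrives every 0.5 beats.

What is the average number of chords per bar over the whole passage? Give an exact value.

168/19 chords per bar

A: 8 × 7 = 56 beats ÷ 1 = 56 chords.
B: 7 × 4 = 28 beats ÷ 0.5 = 56 chords.
C: 4 × 7 = 28 beats ÷ 0.5 = 56 chords.
Overall: 168 chords over 19 bars → 168/19 = 168/19 chords per bar.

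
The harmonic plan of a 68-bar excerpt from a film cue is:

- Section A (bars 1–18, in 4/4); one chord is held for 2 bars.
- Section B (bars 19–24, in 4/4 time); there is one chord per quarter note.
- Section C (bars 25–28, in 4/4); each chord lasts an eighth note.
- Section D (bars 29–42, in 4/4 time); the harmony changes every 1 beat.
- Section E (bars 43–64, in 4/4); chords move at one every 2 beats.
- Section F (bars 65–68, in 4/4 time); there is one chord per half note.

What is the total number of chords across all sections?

173 chords

A: 18·4 = 72 beats, 72/8 = 9 chords.
B: 6·4 = 24 beats, 24/1 = 24 chords.
C: 4·4 = 16 beats, 16/0.5 = 32 chords.
D: 14·4 = 56 beats, 56/1 = 56 chords.
E: 22·4 = 88 beats, 88/2 = 44 chords.
F: 4·4 = 16 beats, 16/2 = 8 chords.
Total: 9 + 24 + 32 + 56 + 44 + 8 = 173.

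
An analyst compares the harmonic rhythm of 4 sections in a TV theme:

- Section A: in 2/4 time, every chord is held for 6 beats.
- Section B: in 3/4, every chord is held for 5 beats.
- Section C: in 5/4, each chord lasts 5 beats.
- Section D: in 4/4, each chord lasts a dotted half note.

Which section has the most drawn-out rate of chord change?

A: 2 beats/bar ÷ 6 beats/chord = 1/3 chords/bar.
B: 3 beats/bar ÷ 5 beats/chord = 0.6 chords/bar.
C: 5 beats/bar ÷ 5 beats/chord = 1 chord/bar.
D: 4 beats/bar ÷ 3 beats/chord = 4/3 chords/bar.
Slowest is A at 1/3 chords/bar.

Section A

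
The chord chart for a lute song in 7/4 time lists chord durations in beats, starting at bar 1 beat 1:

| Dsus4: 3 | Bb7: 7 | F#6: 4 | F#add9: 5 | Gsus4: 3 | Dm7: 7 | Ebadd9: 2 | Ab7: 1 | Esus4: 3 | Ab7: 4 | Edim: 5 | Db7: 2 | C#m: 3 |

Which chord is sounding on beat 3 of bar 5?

Beat 3 of bar 5 is beat (5−1)×7 + 3 = 31 overall.
Running totals: Dsus4 ends at 3, Bb7 ends at 10, F#6 ends at 14, F#add9 ends at 19, Gsus4 ends at 22, Dm7 ends at 29, Ebadd9 ends at 31.
Beat 31 falls within Ebadd9.

Ebadd9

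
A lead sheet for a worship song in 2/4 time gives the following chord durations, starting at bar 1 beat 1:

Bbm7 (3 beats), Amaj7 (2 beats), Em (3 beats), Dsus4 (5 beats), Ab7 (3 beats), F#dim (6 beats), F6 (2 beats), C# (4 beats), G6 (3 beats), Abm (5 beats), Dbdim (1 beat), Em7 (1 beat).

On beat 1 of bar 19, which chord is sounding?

Dbdim

Beat 1 of bar 19 is beat (19−1)×2 + 1 = 37 overall.
Running totals: Bbm7 ends at 3, Amaj7 ends at 5, Em ends at 8, Dsus4 ends at 13, Ab7 ends at 16, F#dim ends at 22, F6 ends at 24, C# ends at 28, G6 ends at 31, Abm ends at 36, Dbdim ends at 37.
Beat 37 falls within Dbdim.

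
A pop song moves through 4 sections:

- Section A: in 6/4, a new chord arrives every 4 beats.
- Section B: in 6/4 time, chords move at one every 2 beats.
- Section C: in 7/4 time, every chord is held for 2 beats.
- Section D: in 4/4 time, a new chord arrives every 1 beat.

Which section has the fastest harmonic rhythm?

Section D

A: each chord is 4 beats in 6/4, so 1.5 per bar.
B: each chord is 2 beats in 6/4, so 3 per bar.
C: each chord is 2 beats in 7/4, so 3.5 per bar.
D: each chord is 1 beat in 4/4, so 4 per bar.
Fastest is D at 4 chords/bar.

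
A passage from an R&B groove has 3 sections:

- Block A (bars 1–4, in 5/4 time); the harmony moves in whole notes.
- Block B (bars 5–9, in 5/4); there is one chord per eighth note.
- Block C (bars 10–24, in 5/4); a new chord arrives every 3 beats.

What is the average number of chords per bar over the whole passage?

10/3 chords per bar

A: 4 × 5 = 20 beats ÷ 4 = 5 chords.
B: 5 × 5 = 25 beats ÷ 0.5 = 50 chords.
C: 15 × 5 = 75 beats ÷ 3 = 25 chords.
Overall: 80 chords over 24 bars → 80/24 = 10/3 chords per bar.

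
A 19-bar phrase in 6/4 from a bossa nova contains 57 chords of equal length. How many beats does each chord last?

2 beats

19 bars × 6 beats/bar = 114 beats total.
114 beats ÷ 57 chords = 2 beats per chord.
(That is a half note.)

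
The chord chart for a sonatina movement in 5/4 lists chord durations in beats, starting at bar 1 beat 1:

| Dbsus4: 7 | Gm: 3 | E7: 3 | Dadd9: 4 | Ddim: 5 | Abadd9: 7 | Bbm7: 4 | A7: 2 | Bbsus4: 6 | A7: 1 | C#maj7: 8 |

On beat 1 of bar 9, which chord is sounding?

Beat 1 of bar 9 is beat (9−1)×5 + 1 = 41 overall.
Running totals: Dbsus4 ends at 7, Gm ends at 10, E7 ends at 13, Dadd9 ends at 17, Ddim ends at 22, Abadd9 ends at 29, Bbm7 ends at 33, A7 ends at 35, Bbsus4 ends at 41.
Beat 41 falls within Bbsus4.

Bbsus4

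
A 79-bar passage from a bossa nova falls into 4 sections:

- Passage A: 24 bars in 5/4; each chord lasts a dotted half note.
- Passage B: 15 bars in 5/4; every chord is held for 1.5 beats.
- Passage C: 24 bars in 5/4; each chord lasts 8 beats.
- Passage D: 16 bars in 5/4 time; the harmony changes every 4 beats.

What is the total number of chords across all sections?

A has 120 beats and chords last 3 each, so 40 chords.
B has 75 beats and chords last 1.5 each, so 50 chords.
C has 120 beats and chords last 8 each, so 15 chords.
D has 80 beats and chords last 4 each, so 20 chords.
Total: 40 + 50 + 15 + 20 = 125.

125 chords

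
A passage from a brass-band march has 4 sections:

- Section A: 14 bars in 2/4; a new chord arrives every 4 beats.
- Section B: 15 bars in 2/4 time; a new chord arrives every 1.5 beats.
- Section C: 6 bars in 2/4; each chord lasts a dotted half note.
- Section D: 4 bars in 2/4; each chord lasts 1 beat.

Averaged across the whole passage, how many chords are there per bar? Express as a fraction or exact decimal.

1 chords per bar

A: 14 × 2 = 28 beats ÷ 4 = 7 chords.
B: 15 × 2 = 30 beats ÷ 1.5 = 20 chords.
C: 6 × 2 = 12 beats ÷ 3 = 4 chords.
D: 4 × 2 = 8 beats ÷ 1 = 8 chords.
Overall: 39 chords over 39 bars → 39/39 = 1 chords per bar.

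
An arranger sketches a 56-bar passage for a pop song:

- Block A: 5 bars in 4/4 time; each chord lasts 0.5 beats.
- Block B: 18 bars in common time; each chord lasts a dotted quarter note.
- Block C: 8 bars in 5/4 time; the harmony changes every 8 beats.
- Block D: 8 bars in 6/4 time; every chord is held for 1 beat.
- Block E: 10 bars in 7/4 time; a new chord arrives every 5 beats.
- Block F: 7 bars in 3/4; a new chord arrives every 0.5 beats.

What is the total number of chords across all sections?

197 chords

A: 5·4 = 20 beats, 20/0.5 = 40 chords.
B: 18·4 = 72 beats, 72/1.5 = 48 chords.
C: 8·5 = 40 beats, 40/8 = 5 chords.
D: 8·6 = 48 beats, 48/1 = 48 chords.
E: 10·7 = 70 beats, 70/5 = 14 chords.
F: 7·3 = 21 beats, 21/0.5 = 42 chords.
Total: 40 + 48 + 5 + 48 + 14 + 42 = 197.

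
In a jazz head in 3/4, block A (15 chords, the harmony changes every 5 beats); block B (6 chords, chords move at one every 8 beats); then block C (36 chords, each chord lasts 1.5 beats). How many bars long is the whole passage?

59 bars

A: 15 × 5 = 75 beats = 25 bars.
B: 6 × 8 = 48 beats = 16 bars.
C: 36 × 1.5 = 54 beats = 18 bars.
Total: 25 + 16 + 18 = 59 bars.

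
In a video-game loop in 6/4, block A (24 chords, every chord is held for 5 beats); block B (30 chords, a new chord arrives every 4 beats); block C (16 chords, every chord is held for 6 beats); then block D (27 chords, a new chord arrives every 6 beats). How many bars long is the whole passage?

A: 24 × 5 = 120 beats = 20 bars.
B: 30 × 4 = 120 beats = 20 bars.
C: 16 × 6 = 96 beats = 16 bars.
D: 27 × 6 = 162 beats = 27 bars.
Total: 20 + 20 + 16 + 27 = 83 bars.

83 bars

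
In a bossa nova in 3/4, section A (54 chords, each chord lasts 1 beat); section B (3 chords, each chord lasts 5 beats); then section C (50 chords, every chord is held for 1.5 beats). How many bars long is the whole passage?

A: 54 × 1 = 54 beats = 18 bars.
B: 3 × 5 = 15 beats = 5 bars.
C: 50 × 1.5 = 75 beats = 25 bars.
Total: 18 + 5 + 25 = 48 bars.

48 bars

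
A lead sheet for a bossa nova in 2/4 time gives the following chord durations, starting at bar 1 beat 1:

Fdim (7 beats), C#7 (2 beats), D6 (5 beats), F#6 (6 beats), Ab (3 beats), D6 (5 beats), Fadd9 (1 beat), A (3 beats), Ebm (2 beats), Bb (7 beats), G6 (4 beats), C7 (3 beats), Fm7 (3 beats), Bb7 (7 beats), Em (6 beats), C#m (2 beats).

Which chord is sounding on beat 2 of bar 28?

Beat 2 of bar 28 is beat (28−1)×2 + 2 = 56 overall.
Running totals: Fdim ends at 7, C#7 ends at 9, D6 ends at 14, F#6 ends at 20, Ab ends at 23, D6 ends at 28, Fadd9 ends at 29, A ends at 32, Ebm ends at 34, Bb ends at 41, G6 ends at 45, C7 ends at 48, Fm7 ends at 51, Bb7 ends at 58.
Beat 56 falls within Bb7.

Bb7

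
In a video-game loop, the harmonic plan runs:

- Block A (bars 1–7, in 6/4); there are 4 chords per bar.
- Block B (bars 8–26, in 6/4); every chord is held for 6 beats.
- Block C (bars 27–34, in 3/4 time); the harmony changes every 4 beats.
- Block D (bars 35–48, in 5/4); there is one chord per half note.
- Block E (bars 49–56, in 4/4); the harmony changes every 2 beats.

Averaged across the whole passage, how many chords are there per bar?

A: 7 bars of 6 beats is 42 beats; at 1.5 beats each that's 28 chords.
B: 19 bars of 6 beats is 114 beats; at 6 beats each that's 19 chords.
C: 8 bars of 3 beats is 24 beats; at 4 beats each that's 6 chords.
D: 14 bars of 5 beats is 70 beats; at 2 beats each that's 35 chords.
E: 8 bars of 4 beats is 32 beats; at 2 beats each that's 16 chords.
Overall: 104 chords over 56 bars → 104/56 = 13/7 chords per bar.

13/7 chords per bar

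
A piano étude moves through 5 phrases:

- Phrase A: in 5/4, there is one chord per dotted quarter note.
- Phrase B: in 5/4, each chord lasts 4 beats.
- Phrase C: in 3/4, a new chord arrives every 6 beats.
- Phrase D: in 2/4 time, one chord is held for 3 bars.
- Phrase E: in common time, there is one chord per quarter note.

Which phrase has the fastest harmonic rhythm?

Phrase E

A: 5/1.5 = 10/3 chords/bar.
B: 5/4 = 1.25 chords/bar.
C: 3/6 = 0.5 chords/bar.
D: 2/6 = 1/3 chords/bar.
E: 4/1 = 4 chords/bar.
Fastest is E at 4 chords/bar.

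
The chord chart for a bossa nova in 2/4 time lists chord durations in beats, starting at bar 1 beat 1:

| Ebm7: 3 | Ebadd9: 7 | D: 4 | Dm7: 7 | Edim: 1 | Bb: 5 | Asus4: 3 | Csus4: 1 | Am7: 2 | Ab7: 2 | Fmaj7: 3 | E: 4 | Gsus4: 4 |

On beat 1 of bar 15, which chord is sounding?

Asus4

Beat 1 of bar 15 is beat (15−1)×2 + 1 = 29 overall.
Running totals: Ebm7 ends at 3, Ebadd9 ends at 10, D ends at 14, Dm7 ends at 21, Edim ends at 22, Bb ends at 27, Asus4 ends at 30.
Beat 29 falls within Asus4.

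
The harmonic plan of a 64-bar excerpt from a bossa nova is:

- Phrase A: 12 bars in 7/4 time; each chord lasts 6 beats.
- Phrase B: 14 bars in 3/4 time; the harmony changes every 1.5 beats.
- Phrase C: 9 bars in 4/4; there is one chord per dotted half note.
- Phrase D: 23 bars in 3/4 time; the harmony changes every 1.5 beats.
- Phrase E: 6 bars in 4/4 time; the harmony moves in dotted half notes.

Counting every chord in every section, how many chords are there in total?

108 chords

A: 12·7 = 84 beats, 84/6 = 14 chords.
B: 14·3 = 42 beats, 42/1.5 = 28 chords.
C: 9·4 = 36 beats, 36/3 = 12 chords.
D: 23·3 = 69 beats, 69/1.5 = 46 chords.
E: 6·4 = 24 beats, 24/3 = 8 chords.
Total: 14 + 28 + 12 + 46 + 8 = 108.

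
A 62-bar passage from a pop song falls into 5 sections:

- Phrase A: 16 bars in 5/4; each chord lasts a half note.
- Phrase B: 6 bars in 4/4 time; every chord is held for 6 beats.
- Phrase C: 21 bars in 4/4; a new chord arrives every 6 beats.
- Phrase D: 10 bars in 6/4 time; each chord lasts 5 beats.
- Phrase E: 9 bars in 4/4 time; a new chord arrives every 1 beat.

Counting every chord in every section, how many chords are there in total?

A has 80 beats and chords last 2 each, so 40 chords.
B has 24 beats and chords last 6 each, so 4 chords.
C has 84 beats and chords last 6 each, so 14 chords.
D has 60 beats and chords last 5 each, so 12 chords.
E has 36 beats and chords last 1 each, so 36 chords.
Total: 40 + 4 + 14 + 12 + 36 = 106.

106 chords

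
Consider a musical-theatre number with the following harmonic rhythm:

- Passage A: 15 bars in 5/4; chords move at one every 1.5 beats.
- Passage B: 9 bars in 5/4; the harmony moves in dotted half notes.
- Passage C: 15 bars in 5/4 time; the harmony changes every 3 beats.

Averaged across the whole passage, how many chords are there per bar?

A: 15 bars of 5 beats is 75 beats; at 1.5 beats each that's 50 chords.
B: 9 bars of 5 beats is 45 beats; at 3 beats each that's 15 chords.
C: 15 bars of 5 beats is 75 beats; at 3 beats each that's 25 chords.
Overall: 90 chords over 39 bars → 90/39 = 30/13 chords per bar.

30/13 chords per bar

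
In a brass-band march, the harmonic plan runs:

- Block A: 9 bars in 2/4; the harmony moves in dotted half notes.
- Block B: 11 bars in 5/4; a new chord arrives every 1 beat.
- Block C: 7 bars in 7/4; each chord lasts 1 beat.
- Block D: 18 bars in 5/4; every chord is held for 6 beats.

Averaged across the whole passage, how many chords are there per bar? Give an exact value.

25/9 chords per bar

A: 9 bars of 2 beats is 18 beats; at 3 beats each that's 6 chords.
B: 11 bars of 5 beats is 55 beats; at 1 beat each that's 55 chords.
C: 7 bars of 7 beats is 49 beats; at 1 beat each that's 49 chords.
D: 18 bars of 5 beats is 90 beats; at 6 beats each that's 15 chords.
Overall: 125 chords over 45 bars → 125/45 = 25/9 chords per bar.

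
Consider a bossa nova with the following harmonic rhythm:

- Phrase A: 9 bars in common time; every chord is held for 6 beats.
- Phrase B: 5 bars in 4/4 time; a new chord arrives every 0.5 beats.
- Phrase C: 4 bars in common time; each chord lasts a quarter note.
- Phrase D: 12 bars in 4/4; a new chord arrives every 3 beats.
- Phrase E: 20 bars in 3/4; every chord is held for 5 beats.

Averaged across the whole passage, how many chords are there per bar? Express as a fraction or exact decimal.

1.8 chords per bar

A: 9 × 4 = 36 beats ÷ 6 = 6 chords.
B: 5 × 4 = 20 beats ÷ 0.5 = 40 chords.
C: 4 × 4 = 16 beats ÷ 1 = 16 chords.
D: 12 × 4 = 48 beats ÷ 3 = 16 chords.
E: 20 × 3 = 60 beats ÷ 5 = 12 chords.
Overall: 90 chords over 50 bars → 90/50 = 1.8 chords per bar.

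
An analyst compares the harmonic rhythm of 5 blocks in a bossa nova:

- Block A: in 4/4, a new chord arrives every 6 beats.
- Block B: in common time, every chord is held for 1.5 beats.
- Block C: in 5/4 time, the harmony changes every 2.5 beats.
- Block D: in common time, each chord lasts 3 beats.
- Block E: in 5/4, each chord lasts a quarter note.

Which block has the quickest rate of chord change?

A: 4/6 = 2/3 chords/bar.
B: 4/1.5 = 8/3 chords/bar.
C: 5/2.5 = 2 chords/bar.
D: 4/3 = 4/3 chords/bar.
E: 5/1 = 5 chords/bar.
Fastest is E at 5 chords/bar.

Block E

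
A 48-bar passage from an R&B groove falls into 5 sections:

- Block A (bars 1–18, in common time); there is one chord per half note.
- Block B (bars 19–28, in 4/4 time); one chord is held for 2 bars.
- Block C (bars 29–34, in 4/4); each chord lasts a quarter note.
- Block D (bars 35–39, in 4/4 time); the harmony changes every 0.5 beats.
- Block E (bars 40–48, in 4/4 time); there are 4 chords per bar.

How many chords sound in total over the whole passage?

141 chords

A: 18·4 = 72 beats, 72/2 = 36 chords.
B: 10·4 = 40 beats, 40/8 = 5 chords.
C: 6·4 = 24 beats, 24/1 = 24 chords.
D: 5·4 = 20 beats, 20/0.5 = 40 chords.
E: 9·4 = 36 beats, 36/1 = 36 chords.
Total: 36 + 5 + 24 + 40 + 36 = 141.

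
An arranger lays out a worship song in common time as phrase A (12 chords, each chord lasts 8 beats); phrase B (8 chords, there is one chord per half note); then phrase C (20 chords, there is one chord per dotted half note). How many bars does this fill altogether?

A: 12 × 8 = 96 beats = 24 bars.
B: 8 × 2 = 16 beats = 4 bars.
C: 20 × 3 = 60 beats = 15 bars.
Total: 24 + 4 + 15 = 43 bars.

43 bars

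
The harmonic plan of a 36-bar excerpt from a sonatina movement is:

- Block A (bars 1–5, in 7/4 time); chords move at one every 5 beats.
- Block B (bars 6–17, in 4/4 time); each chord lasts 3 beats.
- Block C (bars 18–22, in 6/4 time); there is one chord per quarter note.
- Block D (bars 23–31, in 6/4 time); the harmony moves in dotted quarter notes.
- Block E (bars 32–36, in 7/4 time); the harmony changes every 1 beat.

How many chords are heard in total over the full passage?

124 chords

A: 5·7 = 35 beats, 35/5 = 7 chords.
B: 12·4 = 48 beats, 48/3 = 16 chords.
C: 5·6 = 30 beats, 30/1 = 30 chords.
D: 9·6 = 54 beats, 54/1.5 = 36 chords.
E: 5·7 = 35 beats, 35/1 = 35 chords.
Total: 7 + 16 + 30 + 36 + 35 = 124.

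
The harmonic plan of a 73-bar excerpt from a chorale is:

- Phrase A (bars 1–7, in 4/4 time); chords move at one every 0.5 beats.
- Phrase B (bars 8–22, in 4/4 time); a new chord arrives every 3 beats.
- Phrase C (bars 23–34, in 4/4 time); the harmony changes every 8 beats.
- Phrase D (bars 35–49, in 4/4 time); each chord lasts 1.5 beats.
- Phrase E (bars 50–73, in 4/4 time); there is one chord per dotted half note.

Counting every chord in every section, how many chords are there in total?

154 chords

A: 7·4 = 28 beats, 28/0.5 = 56 chords.
B: 15·4 = 60 beats, 60/3 = 20 chords.
C: 12·4 = 48 beats, 48/8 = 6 chords.
D: 15·4 = 60 beats, 60/1.5 = 40 chords.
E: 24·4 = 96 beats, 96/3 = 32 chords.
Total: 56 + 20 + 6 + 40 + 32 = 154.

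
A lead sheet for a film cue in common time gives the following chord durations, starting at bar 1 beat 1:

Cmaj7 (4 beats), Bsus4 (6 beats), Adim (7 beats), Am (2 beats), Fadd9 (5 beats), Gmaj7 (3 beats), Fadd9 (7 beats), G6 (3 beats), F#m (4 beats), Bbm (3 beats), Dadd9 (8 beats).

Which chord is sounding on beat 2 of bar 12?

Beat 2 of bar 12 is beat (12−1)×4 + 2 = 46 overall.
Running totals: Cmaj7 ends at 4, Bsus4 ends at 10, Adim ends at 17, Am ends at 19, Fadd9 ends at 24, Gmaj7 ends at 27, Fadd9 ends at 34, G6 ends at 37, F#m ends at 41, Bbm ends at 44, Dadd9 ends at 52.
Beat 46 falls within Dadd9.

Dadd9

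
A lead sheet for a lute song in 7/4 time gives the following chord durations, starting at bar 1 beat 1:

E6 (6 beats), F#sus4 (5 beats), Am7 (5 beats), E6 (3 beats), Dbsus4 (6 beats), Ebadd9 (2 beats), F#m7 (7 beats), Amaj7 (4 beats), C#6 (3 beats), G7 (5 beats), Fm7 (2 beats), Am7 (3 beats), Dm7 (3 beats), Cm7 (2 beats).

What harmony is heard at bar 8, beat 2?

Beat 2 of bar 8 is beat (8−1)×7 + 2 = 51 overall.
Running totals: E6 ends at 6, F#sus4 ends at 11, Am7 ends at 16, E6 ends at 19, Dbsus4 ends at 25, Ebadd9 ends at 27, F#m7 ends at 34, Amaj7 ends at 38, C#6 ends at 41, G7 ends at 46, Fm7 ends at 48, Am7 ends at 51.
Beat 51 falls within Am7.

Am7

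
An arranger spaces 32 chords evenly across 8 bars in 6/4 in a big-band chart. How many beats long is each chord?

8 bars × 6 beats/bar = 48 beats total.
48 beats ÷ 32 chords = 1.5 beats per chord.
(That is a dotted quarter note.)

1.5 beats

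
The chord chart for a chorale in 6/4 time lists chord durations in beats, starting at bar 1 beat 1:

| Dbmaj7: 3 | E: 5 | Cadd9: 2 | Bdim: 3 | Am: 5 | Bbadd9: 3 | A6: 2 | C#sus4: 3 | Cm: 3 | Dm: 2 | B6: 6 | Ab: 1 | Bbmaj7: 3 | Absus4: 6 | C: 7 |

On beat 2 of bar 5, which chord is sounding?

Beat 2 of bar 5 is beat (5−1)×6 + 2 = 26 overall.
Running totals: Dbmaj7 ends at 3, E ends at 8, Cadd9 ends at 10, Bdim ends at 13, Am ends at 18, Bbadd9 ends at 21, A6 ends at 23, C#sus4 ends at 26.
Beat 26 falls within C#sus4.

C#sus4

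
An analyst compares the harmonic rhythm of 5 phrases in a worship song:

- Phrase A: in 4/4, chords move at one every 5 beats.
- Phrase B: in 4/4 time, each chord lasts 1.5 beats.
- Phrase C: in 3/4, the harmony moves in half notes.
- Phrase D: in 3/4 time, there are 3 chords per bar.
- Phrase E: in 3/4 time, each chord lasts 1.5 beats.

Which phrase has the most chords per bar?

A: 4 beats/bar ÷ 5 beats/chord = 0.8 chords/bar.
B: 4 beats/bar ÷ 1.5 beats/chord = 8/3 chords/bar.
C: 3 beats/bar ÷ 2 beats/chord = 1.5 chords/bar.
D: 3 beats/bar ÷ 1 beat/chord = 3 chords/bar.
E: 3 beats/bar ÷ 1.5 beats/chord = 2 chords/bar.
Fastest is D at 3 chords/bar.

Phrase D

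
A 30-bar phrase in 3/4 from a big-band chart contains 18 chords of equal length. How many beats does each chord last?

5 beats

30 bars × 3 beats/bar = 90 beats total.
90 beats ÷ 18 chords = 5 beats per chord.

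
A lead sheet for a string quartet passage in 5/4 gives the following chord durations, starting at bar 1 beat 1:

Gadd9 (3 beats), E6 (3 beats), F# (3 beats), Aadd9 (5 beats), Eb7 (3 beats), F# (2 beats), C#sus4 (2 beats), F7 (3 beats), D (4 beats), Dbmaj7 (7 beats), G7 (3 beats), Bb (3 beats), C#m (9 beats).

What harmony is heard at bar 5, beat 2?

Beat 2 of bar 5 is beat (5−1)×5 + 2 = 22 overall.
Running totals: Gadd9 ends at 3, E6 ends at 6, F# ends at 9, Aadd9 ends at 14, Eb7 ends at 17, F# ends at 19, C#sus4 ends at 21, F7 ends at 24.
Beat 22 falls within F7.

F7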